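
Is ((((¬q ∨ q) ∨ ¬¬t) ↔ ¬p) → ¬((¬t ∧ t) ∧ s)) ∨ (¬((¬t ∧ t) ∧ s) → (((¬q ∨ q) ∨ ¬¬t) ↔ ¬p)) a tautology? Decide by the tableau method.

Assume the negation and expand:
Initial set: {F (((((¬q ∨ q) ∨ ¬¬t) ↔ ¬p) → ¬((¬t ∧ t) ∧ s)) ∨ (¬((¬t ∧ t) ∧ s) → (((¬q ∨ q) ∨ ¬¬t) ↔ ¬p)))}.
F (((((¬q ∨ q) ∨ ¬¬t) ↔ ¬p) → ¬((¬t ∧ t) ∧ s)) ∨ (¬((¬t ∧ t) ∧ s) → (((¬q ∨ q) ∨ ¬¬t) ↔ ¬p))): α-rule — add F ((((¬q ∨ q) ∨ ¬¬t) ↔ ¬p) → ¬((¬t ∧ t) ∧ s)), F (¬((¬t ∧ t) ∧ s) → (((¬q ∨ q) ∨ ¬¬t) ↔ ¬p)).
F ((((¬q ∨ q) ∨ ¬¬t) ↔ ¬p) → ¬((¬t ∧ t) ∧ s)): α-rule — add T (((¬q ∨ q) ∨ ¬¬t) ↔ ¬p), F ¬((¬t ∧ t) ∧ s).
F (¬((¬t ∧ t) ∧ s) → (((¬q ∨ q) ∨ ¬¬t) ↔ ¬p)): α-rule — add T ¬((¬t ∧ t) ∧ s), F (((¬q ∨ q) ∨ ¬¬t) ↔ ¬p).
F ¬((¬t ∧ t) ∧ s): α-rule — add T (¬t ∧ t), T s.
T (¬t ∧ t): α-rule — add T ¬t, T t.
× closes — contains both t and ¬t.
All 1 branch closes.
Every branch closed, so the negation is unsatisfiable and the formula is valid.

Valid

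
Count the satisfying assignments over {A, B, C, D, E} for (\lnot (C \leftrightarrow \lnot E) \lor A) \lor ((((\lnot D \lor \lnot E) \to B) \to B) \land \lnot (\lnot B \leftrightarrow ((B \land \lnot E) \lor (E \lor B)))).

Initial set: {T ((\lnot (C \leftrightarrow \lnot E) \lor A) \lor ((((\lnot D \lor \lnot E) \to B) \to B) \land \lnot (\lnot B \leftrightarrow ((B \land \lnot E) \lor (E \lor B)))))}.
T ((\lnot (C \leftrightarrow \lnot E) \lor A) \lor ((((\lnot D \lor \lnot E) \to B) \to B) \land \lnot (\lnot B \leftrightarrow ((B \land \lnot E) \lor (E \lor B))))): β-rule — branch into T (\lnot (C \leftrightarrow \lnot E) \lor A)  //  T ((((\lnot D \lor \lnot E) \to B) \to B) \land \lnot (\lnot B \leftrightarrow ((B \land \lnot E) \lor (E \lor B)))).
  branch 1 (add T (\lnot (C \leftrightarrow \lnot E) \lor A)):
    T (\lnot (C \leftrightarrow \lnot E) \lor A): β-rule — branch into T \lnot (C \leftrightarrow \lnot E)  //  T A.
      branch 1.1 (add T \lnot (C \leftrightarrow \lnot E)):
        T \lnot (C \leftrightarrow \lnot E): β-rule — branch into T C, F \lnot E  //  F C, T \lnot E.
          branch 1.1.1 (add T C, F \lnot E):
            ○ open, literals {C=1, E=1}.
          branch 1.1.2 (add F C, T \lnot E):
            ○ open, literals {C=0, E=0}.
      branch 1.2 (add T A):
        ○ open, literals {A=1}.
  branch 2 (add T ((((\lnot D \lor \lnot E) \to B) \to B) \land \lnot (\lnot B \leftrightarrow ((B \land \lnot E) \lor (E \lor B))))):
    T ((((\lnot D \lor \lnot E) \to B) \to B) \land \lnot (\lnot B \leftrightarrow ((B \land \lnot E) \lor (E \lor B)))): α-rule — add T (((\lnot D \lor \lnot E) \to B) \to B), T \lnot (\lnot B \leftrightarrow ((B \land \lnot E) \lor (E \lor B))).
    T (((\lnot D \lor \lnot E) \to B) \to B): β-rule — branch into F ((\lnot D \lor \lnot E) \to B)  //  T B.
      branch 2.1 (add F ((\lnot D \lor \lnot E) \to B)):
        F ((\lnot D \lor \lnot E) \to B): α-rule — add T (\lnot D \lor \lnot E), F B.
        T \lnot (\lnot B \leftrightarrow ((B \land \lnot E) \lor (E \lor B))): β-rule — branch into T \lnot B, F ((B \land \lnot E) \lor (E \lor B))  //  F \lnot B, T ((B \land \lnot E) \lor (E \lor B)).
          branch 2.1.1 (add T \lnot B, F ((B \land \lnot E) \lor (E \lor B))):
            F ((B \land \lnot E) \lor (E \lor B)): α-rule — add F (B \land \lnot E), F (E \lor B).
            F (E \lor B): α-rule — add F E, F B.
            T (\lnot D \lor \lnot E): β-rule — branch into T \lnot D  //  T \lnot E.
              branch 2.1.1.1 (add T \lnot D):
                F (B \land \lnot E): β-rule — branch into F B  //  F \lnot E.
                  branch 2.1.1.1.1 (add F B):
                    ○ open, literals {B=0, D=0, E=0}.
                  branch 2.1.1.1.2 (add F \lnot E):
                    × closes — contains both E and \lnot E.
              branch 2.1.1.2 (add T \lnot E):
                F (B \land \lnot E): β-rule — branch into F B  //  F \lnot E.
                  branch 2.1.1.2.1 (add F B):
                    ○ open, literals {B=0, E=0}.
                  branch 2.1.1.2.2 (add F \lnot E):
                    × closes — contains both E and \lnot E.
          branch 2.1.2 (add F \lnot B, T ((B \land \lnot E) \lor (E \lor B))):
            × closes — contains both B and \lnot B.
      branch 2.2 (add T B):
        T \lnot (\lnot B \leftrightarrow ((B \land \lnot E) \lor (E \lor B))): β-rule — branch into T \lnot B, F ((B \land \lnot E) \lor (E \lor B))  //  F \lnot B, T ((B \land \lnot E) \lor (E \lor B)).
          branch 2.2.1 (add T \lnot B, F ((B \land \lnot E) \lor (E \lor B))):
            × closes — contains both B and \lnot B.
          branch 2.2.2 (add F \lnot B, T ((B \land \lnot E) \lor (E \lor B))):
            T ((B \land \lnot E) \lor (E \lor B)): β-rule — branch into T (B \land \lnot E)  //  T (E \lor B).
              branch 2.2.2.1 (add T (B \land \lnot E)):
                T (B \land \lnot E): α-rule — add T B, T \lnot E.
                ○ open, literals {B=1, E=0}.
              branch 2.2.2.2 (add T (E \lor B)):
                T (E \lor B): β-rule — branch into T E  //  T B.
                  branch 2.2.2.2.1 (add T E):
                    ○ open, literals {B=1, E=1}.
                  branch 2.2.2.2.2 (add T B):
                    ○ open, literals {B=1}.
4 branches closed, 8 open.
Each open branch fixes some atoms; the unmentioned ones are free. Counting distinct full assignments: branch {C=1, E=1} (A, B, D) contributes 8 new; branch {C=0, E=0} (A, B, D) contributes 8 new; branch {A=1} (B, C, D, E) contributes 8 new; branch {B=0, D=0, E=0} (A, C) contributes 1 new; branch {B=0, E=0} (A, C, D) contributes 1 new; branch {B=1, E=0} (A, C, D) contributes 2 new; branch {B=1, E=1} (A, C, D) contributes 2 new; branch {B=1} (A, C, D, E) contributes 0 new. Total: 30.

30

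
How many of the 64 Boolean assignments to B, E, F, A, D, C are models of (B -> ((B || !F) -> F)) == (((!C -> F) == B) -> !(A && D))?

44

Initial set: {((B -> ((B || !F) -> F)) == (((!C -> F) == B) -> !(A && D)))}.
((B -> ((B || !F) -> F)) == (((!C -> F) == B) -> !(A && D))): β-rule — branch into (B -> ((B || !F) -> F)), (((!C -> F) == B) -> !(A && D))  //  !(B -> ((B || !F) -> F)), !(((!C -> F) == B) -> !(A && D)).
  branch 1 (add (B -> ((B || !F) -> F)), (((!C -> F) == B) -> !(A && D))):
    (B -> ((B || !F) -> F)): β-rule — branch into !B  //  ((B || !F) -> F).
      branch 1.1 (add !B):
        (((!C -> F) == B) -> !(A && D)): β-rule — branch into !((!C -> F) == B)  //  !(A && D).
          branch 1.1.1 (add !((!C -> F) == B)):
            !((!C -> F) == B): β-rule — branch into (!C -> F), !B  //  !(!C -> F), B.
              branch 1.1.1.1 (add (!C -> F), !B):
                (!C -> F): β-rule — branch into !!C  //  F.
                  branch 1.1.1.1.1 (add !!C):
                    ○ open, literals {B=F, C=T}.
                  branch 1.1.1.1.2 (add F):
                    ○ open, literals {B=F, F=T}.
              branch 1.1.1.2 (add !(!C -> F), B):
                × closes — contains both B and !B.
          branch 1.1.2 (add !(A && D)):
            !(A && D): β-rule — branch into !A  //  !D.
              branch 1.1.2.1 (add !A):
                ○ open, literals {A=F, B=F}.
              branch 1.1.2.2 (add !D):
                ○ open, literals {B=F, D=F}.
      branch 1.2 (add ((B || !F) -> F)):
        (((!C -> F) == B) -> !(A && D)): β-rule — branch into !((!C -> F) == B)  //  !(A && D).
          branch 1.2.1 (add !((!C -> F) == B)):
            ((B || !F) -> F): β-rule — branch into !(B || !F)  //  F.
              branch 1.2.1.1 (add !(B || !F)):
                !(B || !F): α-rule — add !B, !!F.
                !((!C -> F) == B): β-rule — branch into (!C -> F), !B  //  !(!C -> F), B.
                  branch 1.2.1.1.1 (add (!C -> F), !B):
                    (!C -> F): β-rule — branch into !!C  //  F.
                      branch 1.2.1.1.1.1 (add !!C):
                        ○ open, literals {B=F, C=T, F=T}.
                      branch 1.2.1.1.1.2 (add F):
                        ○ open, literals {B=F, F=T}.
                  branch 1.2.1.1.2 (add !(!C -> F), B):
                    × closes — contains both B and !B.
              branch 1.2.1.2 (add F):
                !((!C -> F) == B): β-rule — branch into (!C -> F), !B  //  !(!C -> F), B.
                  branch 1.2.1.2.1 (add (!C -> F), !B):
                    (!C -> F): β-rule — branch into !!C  //  F.
                      branch 1.2.1.2.1.1 (add !!C):
                        ○ open, literals {B=F, C=T, F=T}.
                      branch 1.2.1.2.1.2 (add F):
                        ○ open, literals {B=F, F=T}.
                  branch 1.2.1.2.2 (add !(!C -> F), B):
                    !(!C -> F): α-rule — add !C, !F.
                    × closes — contains both F and !F.
          branch 1.2.2 (add !(A && D)):
            ((B || !F) -> F): β-rule — branch into !(B || !F)  //  F.
              branch 1.2.2.1 (add !(B || !F)):
                !(B || !F): α-rule — add !B, !!F.
                !(A && D): β-rule — branch into !A  //  !D.
                  branch 1.2.2.1.1 (add !A):
                    ○ open, literals {A=F, B=F, F=T}.
                  branch 1.2.2.1.2 (add !D):
                    ○ open, literals {B=F, D=F, F=T}.
              branch 1.2.2.2 (add F):
                !(A && D): β-rule — branch into !A  //  !D.
                  branch 1.2.2.2.1 (add !A):
                    ○ open, literals {A=F, F=T}.
                  branch 1.2.2.2.2 (add !D):
                    ○ open, literals {D=F, F=T}.
  branch 2 (add !(B -> ((B || !F) -> F)), !(((!C -> F) == B) -> !(A && D))):
    !(B -> ((B || !F) -> F)): α-rule — add B, !((B || !F) -> F).
    !(((!C -> F) == B) -> !(A && D)): α-rule — add ((!C -> F) == B), !!(A && D).
    !((B || !F) -> F): α-rule — add (B || !F), !F.
    !!(A && D): α-rule — add A, D.
    ((!C -> F) == B): β-rule — branch into (!C -> F), B  //  !(!C -> F), !B.
      branch 2.1 (add (!C -> F), B):
        (B || !F): β-rule — branch into B  //  !F.
          branch 2.1.1 (add B):
            (!C -> F): β-rule — branch into !!C  //  F.
              branch 2.1.1.1 (add !!C):
                ○ open, literals {A=T, B=T, C=T, D=T, F=F}.
              branch 2.1.1.2 (add F):
                × closes — contains both F and !F.
          branch 2.1.2 (add !F):
            (!C -> F): β-rule — branch into !!C  //  F.
              branch 2.1.2.1 (add !!C):
                ○ open, literals {A=T, B=T, C=T, D=T, F=F}.
              branch 2.1.2.2 (add F):
                × closes — contains both F and !F.
      branch 2.2 (add !(!C -> F), !B):
        × closes — contains both B and !B.
6 branches closed, 14 open.
Each open branch fixes some atoms; the unmentioned ones are free. Counting distinct full assignments: branch {B=F, C=T} (E, F, A, D) contributes 16 new; branch {B=F, F=T} (E, A, D, C) contributes 8 new; branch {A=F, B=F} (E, F, D, C) contributes 4 new; branch {B=F, D=F} (E, F, A, C) contributes 2 new; branch {B=F, C=T, F=T} (E, A, D) contributes 0 new; branch {B=F, F=T} (E, A, D, C) contributes 0 new; branch {B=F, C=T, F=T} (E, A, D) contributes 0 new; branch {B=F, F=T} (E, A, D, C) contributes 0 new; branch {A=F, B=F, F=T} (E, D, C) contributes 0 new; branch {B=F, D=F, F=T} (E, A, C) contributes 0 new; branch {A=F, F=T} (B, E, D, C) contributes 8 new; branch {D=F, F=T} (B, E, A, C) contributes 4 new; branch {A=T, B=T, C=T, D=T, F=F} (E) contributes 2 new; branch {A=T, B=T, C=T, D=T, F=F} (E) contributes 0 new. Total: 44.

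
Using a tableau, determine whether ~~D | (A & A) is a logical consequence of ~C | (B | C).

Initial set: {(~C | (B | C)); ~(~~D | (A & A))}.
~(~~D | (A & A)): α-rule — add ~~~D, ~(A & A).
~~~D: drop double negation, giving ~D.
(~C | (B | C)): β-rule — branch into ~C  //  (B | C).
  branch 1 (add ~C):
    ~(A & A): β-rule — branch into ~A  //  ~A.
      branch 1.1 (add ~A):
        ○ open, literals {A=F, C=F, D=F}.
      branch 1.2 (add ~A):
        ○ open, literals {A=F, C=F, D=F}.
  branch 2 (add (B | C)):
    ~(A & A): β-rule — branch into ~A  //  ~A.
      branch 2.1 (add ~A):
        (B | C): β-rule — branch into B  //  C.
          branch 2.1.1 (add B):
            ○ open, literals {A=F, B=T, D=F}.
          branch 2.1.2 (add C):
            ○ open, literals {A=F, C=T, D=F}.
      branch 2.2 (add ~A):
        (B | C): β-rule — branch into B  //  C.
          branch 2.2.1 (add B):
            ○ open, literals {A=F, B=T, D=F}.
          branch 2.2.2 (add C):
            ○ open, literals {A=F, C=T, D=F}.
0 branches closed, 6 open.
An open branch gives a countermodel: A=F, C=F, D=F (unmentioned atoms arbitrary); the premises hold there but the conclusion fails.

No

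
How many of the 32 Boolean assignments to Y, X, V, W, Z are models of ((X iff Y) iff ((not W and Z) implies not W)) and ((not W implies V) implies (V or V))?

Initial set: {(((X iff Y) iff ((not W and Z) implies not W)) and ((not W implies V) implies (V or V)))}.
(((X iff Y) iff ((not W and Z) implies not W)) and ((not W implies V) implies (V or V))): α-rule — add ((X iff Y) iff ((not W and Z) implies not W)), ((not W implies V) implies (V or V)).
((X iff Y) iff ((not W and Z) implies not W)): β-rule — branch into (X iff Y), ((not W and Z) implies not W)  //  not (X iff Y), not ((not W and Z) implies not W).
  branch 1 (add (X iff Y), ((not W and Z) implies not W)):
    ((not W implies V) implies (V or V)): β-rule — branch into not (not W implies V)  //  (V or V).
      branch 1.1 (add not (not W implies V)):
        not (not W implies V): α-rule — add not W, not V.
        (X iff Y): β-rule — branch into X, Y  //  not X, not Y.
          branch 1.1.1 (add X, Y):
            ((not W and Z) implies not W): β-rule — branch into not (not W and Z)  //  not W.
              branch 1.1.1.1 (add not (not W and Z)):
                not (not W and Z): β-rule — branch into not not W  //  not Z.
                  branch 1.1.1.1.1 (add not not W):
                    × closes — contains both W and not W.
                  branch 1.1.1.1.2 (add not Z):
                    ○ open, literals {V=F, W=F, X=T, Y=T, Z=F}.
              branch 1.1.1.2 (add not W):
                ○ open, literals {V=F, W=F, X=T, Y=T}.
          branch 1.1.2 (add not X, not Y):
            ((not W and Z) implies not W): β-rule — branch into not (not W and Z)  //  not W.
              branch 1.1.2.1 (add not (not W and Z)):
                not (not W and Z): β-rule — branch into not not W  //  not Z.
                  branch 1.1.2.1.1 (add not not W):
                    × closes — contains both W and not W.
                  branch 1.1.2.1.2 (add not Z):
                    ○ open, literals {V=F, W=F, X=F, Y=F, Z=F}.
              branch 1.1.2.2 (add not W):
                ○ open, literals {V=F, W=F, X=F, Y=F}.
      branch 1.2 (add (V or V)):
        (X iff Y): β-rule — branch into X, Y  //  not X, not Y.
          branch 1.2.1 (add X, Y):
            ((not W and Z) implies not W): β-rule — branch into not (not W and Z)  //  not W.
              branch 1.2.1.1 (add not (not W and Z)):
                (V or V): β-rule — branch into V  //  V.
                  branch 1.2.1.1.1 (add V):
                    not (not W and Z): β-rule — branch into not not W  //  not Z.
                      branch 1.2.1.1.1.1 (add not not W):
                        ○ open, literals {V=T, W=T, X=T, Y=T}.
                      branch 1.2.1.1.1.2 (add not Z):
                        ○ open, literals {V=T, X=T, Y=T, Z=F}.
                  branch 1.2.1.1.2 (add V):
                    not (not W and Z): β-rule — branch into not not W  //  not Z.
                      branch 1.2.1.1.2.1 (add not not W):
                        ○ open, literals {V=T, W=T, X=T, Y=T}.
                      branch 1.2.1.1.2.2 (add not Z):
                        ○ open, literals {V=T, X=T, Y=T, Z=F}.
              branch 1.2.1.2 (add not W):
                (V or V): β-rule — branch into V  //  V.
                  branch 1.2.1.2.1 (add V):
                    ○ open, literals {V=T, W=F, X=T, Y=T}.
                  branch 1.2.1.2.2 (add V):
                    ○ open, literals {V=T, W=F, X=T, Y=T}.
          branch 1.2.2 (add not X, not Y):
            ((not W and Z) implies not W): β-rule — branch into not (not W and Z)  //  not W.
              branch 1.2.2.1 (add not (not W and Z)):
                (V or V): β-rule — branch into V  //  V.
                  branch 1.2.2.1.1 (add V):
                    not (not W and Z): β-rule — branch into not not W  //  not Z.
                      branch 1.2.2.1.1.1 (add not not W):
                        ○ open, literals {V=T, W=T, X=F, Y=F}.
                      branch 1.2.2.1.1.2 (add not Z):
                        ○ open, literals {V=T, X=F, Y=F, Z=F}.
                  branch 1.2.2.1.2 (add V):
                    not (not W and Z): β-rule — branch into not not W  //  not Z.
                      branch 1.2.2.1.2.1 (add not not W):
                        ○ open, literals {V=T, W=T, X=F, Y=F}.
                      branch 1.2.2.1.2.2 (add not Z):
                        ○ open, literals {V=T, X=F, Y=F, Z=F}.
              branch 1.2.2.2 (add not W):
                (V or V): β-rule — branch into V  //  V.
                  branch 1.2.2.2.1 (add V):
                    ○ open, literals {V=T, W=F, X=F, Y=F}.
                  branch 1.2.2.2.2 (add V):
                    ○ open, literals {V=T, W=F, X=F, Y=F}.
  branch 2 (add not (X iff Y), not ((not W and Z) implies not W)):
    not ((not W and Z) implies not W): α-rule — add (not W and Z), not not W.
    (not W and Z): α-rule — add not W, Z.
    × closes — contains both W and not W.
3 branches closed, 16 open.
Each open branch fixes some atoms; the unmentioned ones are free. Counting distinct full assignments: branch {V=F, W=F, X=T, Y=T, Z=F} (none free) contributes 1 new; branch {V=F, W=F, X=T, Y=T} (Z) contributes 1 new; branch {V=F, W=F, X=F, Y=F, Z=F} (none free) contributes 1 new; branch {V=F, W=F, X=F, Y=F} (Z) contributes 1 new; branch {V=T, W=T, X=T, Y=T} (Z) contributes 2 new; branch {V=T, X=T, Y=T, Z=F} (W) contributes 1 new; branch {V=T, W=T, X=T, Y=T} (Z) contributes 0 new; branch {V=T, X=T, Y=T, Z=F} (W) contributes 0 new; branch {V=T, W=F, X=T, Y=T} (Z) contributes 1 new; branch {V=T, W=F, X=T, Y=T} (Z) contributes 0 new; branch {V=T, W=T, X=F, Y=F} (Z) contributes 2 new; branch {V=T, X=F, Y=F, Z=F} (W) contributes 1 new; branch {V=T, W=T, X=F, Y=F} (Z) contributes 0 new; branch {V=T, X=F, Y=F, Z=F} (W) contributes 0 new; branch {V=T, W=F, X=F, Y=F} (Z) contributes 1 new; branch {V=T, W=F, X=F, Y=F} (Z) contributes 0 new. Total: 12.

12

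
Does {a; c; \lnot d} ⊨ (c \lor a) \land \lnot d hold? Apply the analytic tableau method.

Yes

Initial set: {a; c; \lnot d; \lnot ((c \lor a) \land \lnot d)}.
\lnot ((c \lor a) \land \lnot d): β-rule — branch into \lnot (c \lor a)  //  \lnot \lnot d.
  branch 1 (add \lnot (c \lor a)):
    \lnot (c \lor a): α-rule — add \lnot c, \lnot a.
    × closes — contains both c and \lnot c.
  branch 2 (add \lnot \lnot d):
    × closes — contains both d and \lnot d.
All 2 branches close.
Every branch closed, so the premises entail the conclusion.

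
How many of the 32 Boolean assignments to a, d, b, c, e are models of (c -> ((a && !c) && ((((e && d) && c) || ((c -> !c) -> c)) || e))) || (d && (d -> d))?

Initial set: {T ((c -> ((a && !c) && ((((e && d) && c) || ((c -> !c) -> c)) || e))) || (d && (d -> d)))}.
T ((c -> ((a && !c) && ((((e && d) && c) || ((c -> !c) -> c)) || e))) || (d && (d -> d))): β-rule — branch into T (c -> ((a && !c) && ((((e && d) && c) || ((c -> !c) -> c)) || e)))  //  T (d && (d -> d)).
  branch 1 (add T (c -> ((a && !c) && ((((e && d) && c) || ((c -> !c) -> c)) || e)))):
    T (c -> ((a && !c) && ((((e && d) && c) || ((c -> !c) -> c)) || e))): β-rule — branch into F c  //  T ((a && !c) && ((((e && d) && c) || ((c -> !c) -> c)) || e)).
      branch 1.1 (add F c):
        ○ open, literals {c=F}.
      branch 1.2 (add T ((a && !c) && ((((e && d) && c) || ((c -> !c) -> c)) || e))):
        T ((a && !c) && ((((e && d) && c) || ((c -> !c) -> c)) || e)): α-rule — add T (a && !c), T ((((e && d) && c) || ((c -> !c) -> c)) || e).
        T (a && !c): α-rule — add T a, T !c.
        T ((((e && d) && c) || ((c -> !c) -> c)) || e): β-rule — branch into T (((e && d) && c) || ((c -> !c) -> c))  //  T e.
          branch 1.2.1 (add T (((e && d) && c) || ((c -> !c) -> c))):
            T (((e && d) && c) || ((c -> !c) -> c)): β-rule — branch into T ((e && d) && c)  //  T ((c -> !c) -> c).
              branch 1.2.1.1 (add T ((e && d) && c)):
                T ((e && d) && c): α-rule — add T (e && d), T c.
                × closes — contains both c and !c.
              branch 1.2.1.2 (add T ((c -> !c) -> c)):
                T ((c -> !c) -> c): β-rule — branch into F (c -> !c)  //  T c.
                  branch 1.2.1.2.1 (add F (c -> !c)):
                    F (c -> !c): α-rule — add T c, F !c.
                    × closes — contains both c and !c.
                  branch 1.2.1.2.2 (add T c):
                    × closes — contains both c and !c.
          branch 1.2.2 (add T e):
            ○ open, literals {a=T, c=F, e=T}.
  branch 2 (add T (d && (d -> d))):
    T (d && (d -> d)): α-rule — add T d, T (d -> d).
    T (d -> d): β-rule — branch into F d  //  T d.
      branch 2.1 (add F d):
        × closes — contains both d and !d.
      branch 2.2 (add T d):
        ○ open, literals {d=T}.
4 branches closed, 3 open.
Each open branch fixes some atoms; the unmentioned ones are free. Counting distinct full assignments: branch {c=F} (a, d, b, e) contributes 16 new; branch {a=T, c=F, e=T} (d, b) contributes 0 new; branch {d=T} (a, b, c, e) contributes 8 new. Total: 24.

24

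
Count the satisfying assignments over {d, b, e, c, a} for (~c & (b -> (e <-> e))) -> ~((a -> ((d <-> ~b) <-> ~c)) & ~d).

26

Initial set: {((~c & (b -> (e <-> e))) -> ~((a -> ((d <-> ~b) <-> ~c)) & ~d))}.
((~c & (b -> (e <-> e))) -> ~((a -> ((d <-> ~b) <-> ~c)) & ~d)): β-rule — branch into ~(~c & (b -> (e <-> e)))  //  ~((a -> ((d <-> ~b) <-> ~c)) & ~d).
  branch 1 (add ~(~c & (b -> (e <-> e)))):
    ~(~c & (b -> (e <-> e))): β-rule — branch into ~~c  //  ~(b -> (e <-> e)).
      branch 1.1 (add ~~c):
        ○ open, literals {c=T}.
      branch 1.2 (add ~(b -> (e <-> e))):
        ~(b -> (e <-> e)): α-rule — add b, ~(e <-> e).
        ~(e <-> e): β-rule — branch into e, ~e  //  ~e, e.
          branch 1.2.1 (add e, ~e):
            × closes — contains both e and ~e.
          branch 1.2.2 (add ~e, e):
            × closes — contains both e and ~e.
  branch 2 (add ~((a -> ((d <-> ~b) <-> ~c)) & ~d)):
    ~((a -> ((d <-> ~b) <-> ~c)) & ~d): β-rule — branch into ~(a -> ((d <-> ~b) <-> ~c))  //  ~~d.
      branch 2.1 (add ~(a -> ((d <-> ~b) <-> ~c))):
        ~(a -> ((d <-> ~b) <-> ~c)): α-rule — add a, ~((d <-> ~b) <-> ~c).
        ~((d <-> ~b) <-> ~c): β-rule — branch into (d <-> ~b), ~~c  //  ~(d <-> ~b), ~c.
          branch 2.1.1 (add (d <-> ~b), ~~c):
            (d <-> ~b): β-rule — branch into d, ~b  //  ~d, ~~b.
              branch 2.1.1.1 (add d, ~b):
                ○ open, literals {a=T, b=F, c=T, d=T}.
              branch 2.1.1.2 (add ~d, ~~b):
                ○ open, literals {a=T, b=T, c=T, d=F}.
          branch 2.1.2 (add ~(d <-> ~b), ~c):
            ~(d <-> ~b): β-rule — branch into d, ~~b  //  ~d, ~b.
              branch 2.1.2.1 (add d, ~~b):
                ○ open, literals {a=T, b=T, c=F, d=T}.
              branch 2.1.2.2 (add ~d, ~b):
                ○ open, literals {a=T, b=F, c=F, d=F}.
      branch 2.2 (add ~~d):
        ○ open, literals {d=T}.
2 branches closed, 6 open.
Each open branch fixes some atoms; the unmentioned ones are free. Counting distinct full assignments: branch {c=T} (d, b, e, a) contributes 16 new; branch {a=T, b=F, c=T, d=T} (e) contributes 0 new; branch {a=T, b=T, c=T, d=F} (e) contributes 0 new; branch {a=T, b=T, c=F, d=T} (e) contributes 2 new; branch {a=T, b=F, c=F, d=F} (e) contributes 2 new; branch {d=T} (b, e, c, a) contributes 6 new. Total: 26.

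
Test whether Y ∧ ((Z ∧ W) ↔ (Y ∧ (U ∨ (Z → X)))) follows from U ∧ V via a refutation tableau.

Initial set: {(U ∧ V); ¬(Y ∧ ((Z ∧ W) ↔ (Y ∧ (U ∨ (Z → X)))))}.
(U ∧ V): α-rule — add U, V.
¬(Y ∧ ((Z ∧ W) ↔ (Y ∧ (U ∨ (Z → X))))): β-rule — branch into ¬Y  //  ¬((Z ∧ W) ↔ (Y ∧ (U ∨ (Z → X)))).
  branch 1 (add ¬Y):
    ○ open, literals {U=true, V=true, Y=false}.
  branch 2 (add ¬((Z ∧ W) ↔ (Y ∧ (U ∨ (Z → X))))):
    ¬((Z ∧ W) ↔ (Y ∧ (U ∨ (Z → X)))): β-rule — branch into (Z ∧ W), ¬(Y ∧ (U ∨ (Z → X)))  //  ¬(Z ∧ W), (Y ∧ (U ∨ (Z → X))).
      branch 2.1 (add (Z ∧ W), ¬(Y ∧ (U ∨ (Z → X)))):
        (Z ∧ W): α-rule — add Z, W.
        ¬(Y ∧ (U ∨ (Z → X))): β-rule — branch into ¬Y  //  ¬(U ∨ (Z → X)).
          branch 2.1.1 (add ¬Y):
            ○ open, literals {U=true, V=true, W=true, Y=false, Z=true}.
          branch 2.1.2 (add ¬(U ∨ (Z → X))):
            ¬(U ∨ (Z → X)): α-rule — add ¬U, ¬(Z → X).
            × closes — contains both U and ¬U.
      branch 2.2 (add ¬(Z ∧ W), (Y ∧ (U ∨ (Z → X)))):
        (Y ∧ (U ∨ (Z → X))): α-rule — add Y, (U ∨ (Z → X)).
        ¬(Z ∧ W): β-rule — branch into ¬Z  //  ¬W.
          branch 2.2.1 (add ¬Z):
            (U ∨ (Z → X)): β-rule — branch into U  //  (Z → X).
              branch 2.2.1.1 (add U):
                ○ open, literals {U=true, V=true, Y=true, Z=false}.
              branch 2.2.1.2 (add (Z → X)):
                (Z → X): β-rule — branch into ¬Z  //  X.
                  branch 2.2.1.2.1 (add ¬Z):
                    ○ open, literals {U=true, V=true, Y=true, Z=false}.
                  branch 2.2.1.2.2 (add X):
                    ○ open, literals {U=true, V=true, X=true, Y=true, Z=false}.
          branch 2.2.2 (add ¬W):
            (U ∨ (Z → X)): β-rule — branch into U  //  (Z → X).
              branch 2.2.2.1 (add U):
                ○ open, literals {U=true, V=true, W=false, Y=true}.
              branch 2.2.2.2 (add (Z → X)):
                (Z → X): β-rule — branch into ¬Z  //  X.
                  branch 2.2.2.2.1 (add ¬Z):
                    ○ open, literals {U=true, V=true, W=false, Y=true, Z=false}.
                  branch 2.2.2.2.2 (add X):
                    ○ open, literals {U=true, V=true, W=false, X=true, Y=true}.
1 branch closed, 8 open.
An open branch gives a countermodel: U=true, V=true, Y=false (unmentioned atoms arbitrary); the premises hold there but the conclusion fails.

No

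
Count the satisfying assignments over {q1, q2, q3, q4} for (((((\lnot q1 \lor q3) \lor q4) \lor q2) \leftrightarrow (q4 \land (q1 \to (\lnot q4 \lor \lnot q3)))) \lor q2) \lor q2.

12

Initial set: {((((((\lnot q1 \lor q3) \lor q4) \lor q2) \leftrightarrow (q4 \land (q1 \to (\lnot q4 \lor \lnot q3)))) \lor q2) \lor q2)}.
((((((\lnot q1 \lor q3) \lor q4) \lor q2) \leftrightarrow (q4 \land (q1 \to (\lnot q4 \lor \lnot q3)))) \lor q2) \lor q2): β-rule — branch into (((((\lnot q1 \lor q3) \lor q4) \lor q2) \leftrightarrow (q4 \land (q1 \to (\lnot q4 \lor \lnot q3)))) \lor q2)  //  q2.
  branch 1 (add (((((\lnot q1 \lor q3) \lor q4) \lor q2) \leftrightarrow (q4 \land (q1 \to (\lnot q4 \lor \lnot q3)))) \lor q2)):
    (((((\lnot q1 \lor q3) \lor q4) \lor q2) \leftrightarrow (q4 \land (q1 \to (\lnot q4 \lor \lnot q3)))) \lor q2): β-rule — branch into ((((\lnot q1 \lor q3) \lor q4) \lor q2) \leftrightarrow (q4 \land (q1 \to (\lnot q4 \lor \lnot q3))))  //  q2.
      branch 1.1 (add ((((\lnot q1 \lor q3) \lor q4) \lor q2) \leftrightarrow (q4 \land (q1 \to (\lnot q4 \lor \lnot q3))))):
        ((((\lnot q1 \lor q3) \lor q4) \lor q2) \leftrightarrow (q4 \land (q1 \to (\lnot q4 \lor \lnot q3)))): β-rule — branch into (((\lnot q1 \lor q3) \lor q4) \lor q2), (q4 \land (q1 \to (\lnot q4 \lor \lnot q3)))  //  \lnot (((\lnot q1 \lor q3) \lor q4) \lor q2), \lnot (q4 \land (q1 \to (\lnot q4 \lor \lnot q3))).
          branch 1.1.1 (add (((\lnot q1 \lor q3) \lor q4) \lor q2), (q4 \land (q1 \to (\lnot q4 \lor \lnot q3)))):
            (q4 \land (q1 \to (\lnot q4 \lor \lnot q3))): α-rule — add q4, (q1 \to (\lnot q4 \lor \lnot q3)).
            (((\lnot q1 \lor q3) \lor q4) \lor q2): β-rule — branch into ((\lnot q1 \lor q3) \lor q4)  //  q2.
              branch 1.1.1.1 (add ((\lnot q1 \lor q3) \lor q4)):
                (q1 \to (\lnot q4 \lor \lnot q3)): β-rule — branch into \lnot q1  //  (\lnot q4 \lor \lnot q3).
                  branch 1.1.1.1.1 (add \lnot q1):
                    ((\lnot q1 \lor q3) \lor q4): β-rule — branch into (\lnot q1 \lor q3)  //  q4.
                      branch 1.1.1.1.1.1 (add (\lnot q1 \lor q3)):
                        (\lnot q1 \lor q3): β-rule — branch into \lnot q1  //  q3.
                          branch 1.1.1.1.1.1.1 (add \lnot q1):
                            ○ open, literals {q1=F, q4=T}.
                          branch 1.1.1.1.1.1.2 (add q3):
                            ○ open, literals {q1=F, q3=T, q4=T}.
                      branch 1.1.1.1.1.2 (add q4):
                        ○ open, literals {q1=F, q4=T}.
                  branch 1.1.1.1.2 (add (\lnot q4 \lor \lnot q3)):
                    ((\lnot q1 \lor q3) \lor q4): β-rule — branch into (\lnot q1 \lor q3)  //  q4.
                      branch 1.1.1.1.2.1 (add (\lnot q1 \lor q3)):
                        (\lnot q4 \lor \lnot q3): β-rule — branch into \lnot q4  //  \lnot q3.
                          branch 1.1.1.1.2.1.1 (add \lnot q4):
                            × closes — contains both q4 and \lnot q4.
                          branch 1.1.1.1.2.1.2 (add \lnot q3):
                            (\lnot q1 \lor q3): β-rule — branch into \lnot q1  //  q3.
                              branch 1.1.1.1.2.1.2.1 (add \lnot q1):
                                ○ open, literals {q1=F, q3=F, q4=T}.
                              branch 1.1.1.1.2.1.2.2 (add q3):
                                × closes — contains both q3 and \lnot q3.
                      branch 1.1.1.1.2.2 (add q4):
                        (\lnot q4 \lor \lnot q3): β-rule — branch into \lnot q4  //  \lnot q3.
                          branch 1.1.1.1.2.2.1 (add \lnot q4):
                            × closes — contains both q4 and \lnot q4.
                          branch 1.1.1.1.2.2.2 (add \lnot q3):
                            ○ open, literals {q3=F, q4=T}.
              branch 1.1.1.2 (add q2):
                (q1 \to (\lnot q4 \lor \lnot q3)): β-rule — branch into \lnot q1  //  (\lnot q4 \lor \lnot q3).
                  branch 1.1.1.2.1 (add \lnot q1):
                    ○ open, literals {q1=F, q2=T, q4=T}.
                  branch 1.1.1.2.2 (add (\lnot q4 \lor \lnot q3)):
                    (\lnot q4 \lor \lnot q3): β-rule — branch into \lnot q4  //  \lnot q3.
                      branch 1.1.1.2.2.1 (add \lnot q4):
                        × closes — contains both q4 and \lnot q4.
                      branch 1.1.1.2.2.2 (add \lnot q3):
                        ○ open, literals {q2=T, q3=F, q4=T}.
          branch 1.1.2 (add \lnot (((\lnot q1 \lor q3) \lor q4) \lor q2), \lnot (q4 \land (q1 \to (\lnot q4 \lor \lnot q3)))):
            \lnot (((\lnot q1 \lor q3) \lor q4) \lor q2): α-rule — add \lnot ((\lnot q1 \lor q3) \lor q4), \lnot q2.
            \lnot ((\lnot q1 \lor q3) \lor q4): α-rule — add \lnot (\lnot q1 \lor q3), \lnot q4.
            \lnot (\lnot q1 \lor q3): α-rule — add \lnot \lnot q1, \lnot q3.
            \lnot (q4 \land (q1 \to (\lnot q4 \lor \lnot q3))): β-rule — branch into \lnot q4  //  \lnot (q1 \to (\lnot q4 \lor \lnot q3)).
              branch 1.1.2.1 (add \lnot q4):
                ○ open, literals {q1=T, q2=F, q3=F, q4=F}.
              branch 1.1.2.2 (add \lnot (q1 \to (\lnot q4 \lor \lnot q3))):
                \lnot (q1 \to (\lnot q4 \lor \lnot q3)): α-rule — add q1, \lnot (\lnot q4 \lor \lnot q3).
                \lnot (\lnot q4 \lor \lnot q3): α-rule — add \lnot \lnot q4, \lnot \lnot q3.
                × closes — contains both q4 and \lnot q4.
      branch 1.2 (add q2):
        ○ open, literals {q2=T}.
  branch 2 (add q2):
    ○ open, literals {q2=T}.
5 branches closed, 10 open.
Each open branch fixes some atoms; the unmentioned ones are free. Counting distinct full assignments: branch {q1=F, q4=T} (q2, q3) contributes 4 new; branch {q1=F, q3=T, q4=T} (q2) contributes 0 new; branch {q1=F, q4=T} (q2, q3) contributes 0 new; branch {q1=F, q3=F, q4=T} (q2) contributes 0 new; branch {q3=F, q4=T} (q1, q2) contributes 2 new; branch {q1=F, q2=T, q4=T} (q3) contributes 0 new; branch {q2=T, q3=F, q4=T} (q1) contributes 0 new; branch {q1=T, q2=F, q3=F, q4=F} (none free) contributes 1 new; branch {q2=T} (q1, q3, q4) contributes 5 new; branch {q2=T} (q1, q3, q4) contributes 0 new. Total: 12.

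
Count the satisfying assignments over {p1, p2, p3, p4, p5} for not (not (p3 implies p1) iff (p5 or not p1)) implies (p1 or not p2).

28

Initial set: {(not (not (p3 implies p1) iff (p5 or not p1)) implies (p1 or not p2))}.
(not (not (p3 implies p1) iff (p5 or not p1)) implies (p1 or not p2)): β-rule — branch into not not (not (p3 implies p1) iff (p5 or not p1))  //  (p1 or not p2).
  branch 1 (add not not (not (p3 implies p1) iff (p5 or not p1))):
    not not (not (p3 implies p1) iff (p5 or not p1)): β-rule — branch into not (p3 implies p1), (p5 or not p1)  //  not not (p3 implies p1), not (p5 or not p1).
      branch 1.1 (add not (p3 implies p1), (p5 or not p1)):
        not (p3 implies p1): α-rule — add p3, not p1.
        (p5 or not p1): β-rule — branch into p5  //  not p1.
          branch 1.1.1 (add p5):
            ○ open, literals {p1=false, p3=true, p5=true}.
          branch 1.1.2 (add not p1):
            ○ open, literals {p1=false, p3=true}.
      branch 1.2 (add not not (p3 implies p1), not (p5 or not p1)):
        not (p5 or not p1): α-rule — add not p5, not not p1.
        not not (p3 implies p1): β-rule — branch into not p3  //  p1.
          branch 1.2.1 (add not p3):
            ○ open, literals {p1=true, p3=false, p5=false}.
          branch 1.2.2 (add p1):
            ○ open, literals {p1=true, p5=false}.
  branch 2 (add (p1 or not p2)):
    (p1 or not p2): β-rule — branch into p1  //  not p2.
      branch 2.1 (add p1):
        ○ open, literals {p1=true}.
      branch 2.2 (add not p2):
        ○ open, literals {p2=false}.
0 branches closed, 6 open.
Each open branch fixes some atoms; the unmentioned ones are free. Counting distinct full assignments: branch {p1=false, p3=true, p5=true} (p2, p4) contributes 4 new; branch {p1=false, p3=true} (p2, p4, p5) contributes 4 new; branch {p1=true, p3=false, p5=false} (p2, p4) contributes 4 new; branch {p1=true, p5=false} (p2, p3, p4) contributes 4 new; branch {p1=true} (p2, p3, p4, p5) contributes 8 new; branch {p2=false} (p1, p3, p4, p5) contributes 4 new. Total: 28.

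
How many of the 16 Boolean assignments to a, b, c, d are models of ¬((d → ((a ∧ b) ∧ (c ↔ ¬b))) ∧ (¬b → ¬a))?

Initial set: {¬((d → ((a ∧ b) ∧ (c ↔ ¬b))) ∧ (¬b → ¬a))}.
¬((d → ((a ∧ b) ∧ (c ↔ ¬b))) ∧ (¬b → ¬a)): β-rule — branch into ¬(d → ((a ∧ b) ∧ (c ↔ ¬b)))  //  ¬(¬b → ¬a).
  branch 1 (add ¬(d → ((a ∧ b) ∧ (c ↔ ¬b)))):
    ¬(d → ((a ∧ b) ∧ (c ↔ ¬b))): α-rule — add d, ¬((a ∧ b) ∧ (c ↔ ¬b)).
    ¬((a ∧ b) ∧ (c ↔ ¬b)): β-rule — branch into ¬(a ∧ b)  //  ¬(c ↔ ¬b).
      branch 1.1 (add ¬(a ∧ b)):
        ¬(a ∧ b): β-rule — branch into ¬a  //  ¬b.
          branch 1.1.1 (add ¬a):
            ○ open, literals {a=F, d=T}.
          branch 1.1.2 (add ¬b):
            ○ open, literals {b=F, d=T}.
      branch 1.2 (add ¬(c ↔ ¬b)):
        ¬(c ↔ ¬b): β-rule — branch into c, ¬¬b  //  ¬c, ¬b.
          branch 1.2.1 (add c, ¬¬b):
            ○ open, literals {b=T, c=T, d=T}.
          branch 1.2.2 (add ¬c, ¬b):
            ○ open, literals {b=F, c=F, d=T}.
  branch 2 (add ¬(¬b → ¬a)):
    ¬(¬b → ¬a): α-rule — add ¬b, ¬¬a.
    ○ open, literals {a=T, b=F}.
0 branches closed, 5 open.
Each open branch fixes some atoms; the unmentioned ones are free. Counting distinct full assignments: branch {a=F, d=T} (b, c) contributes 4 new; branch {b=F, d=T} (a, c) contributes 2 new; branch {b=T, c=T, d=T} (a) contributes 1 new; branch {b=F, c=F, d=T} (a) contributes 0 new; branch {a=T, b=F} (c, d) contributes 2 new. Total: 9.

9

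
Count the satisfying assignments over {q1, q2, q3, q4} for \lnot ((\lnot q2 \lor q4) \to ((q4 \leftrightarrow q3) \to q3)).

2

Initial set: {\lnot ((\lnot q2 \lor q4) \to ((q4 \leftrightarrow q3) \to q3))}.
\lnot ((\lnot q2 \lor q4) \to ((q4 \leftrightarrow q3) \to q3)): α-rule — add (\lnot q2 \lor q4), \lnot ((q4 \leftrightarrow q3) \to q3).
\lnot ((q4 \leftrightarrow q3) \to q3): α-rule — add (q4 \leftrightarrow q3), \lnot q3.
(\lnot q2 \lor q4): β-rule — branch into \lnot q2  //  q4.
  branch 1 (add \lnot q2):
    (q4 \leftrightarrow q3): β-rule — branch into q4, q3  //  \lnot q4, \lnot q3.
      branch 1.1 (add q4, q3):
        × closes — contains both q3 and \lnot q3.
      branch 1.2 (add \lnot q4, \lnot q3):
        ○ open, literals {q2=F, q3=F, q4=F}.
  branch 2 (add q4):
    (q4 \leftrightarrow q3): β-rule — branch into q4, q3  //  \lnot q4, \lnot q3.
      branch 2.1 (add q4, q3):
        × closes — contains both q3 and \lnot q3.
      branch 2.2 (add \lnot q4, \lnot q3):
        × closes — contains both q4 and \lnot q4.
3 branches closed, 1 open.
Each open branch fixes some atoms; the unmentioned ones are free. Counting distinct full assignments: branch {q2=F, q3=F, q4=F} (q1) contributes 2 new. Total: 2.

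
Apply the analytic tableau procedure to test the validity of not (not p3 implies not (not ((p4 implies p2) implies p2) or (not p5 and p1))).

Not valid

Assume the negation and expand:
Initial set: {not not (not p3 implies not (not ((p4 implies p2) implies p2) or (not p5 and p1)))}.
not not (not p3 implies not (not ((p4 implies p2) implies p2) or (not p5 and p1))): β-rule — branch into not not p3  //  not (not ((p4 implies p2) implies p2) or (not p5 and p1)).
  branch 1 (add not not p3):
    ○ open, literals {p3=true}.
  branch 2 (add not (not ((p4 implies p2) implies p2) or (not p5 and p1))):
    not (not ((p4 implies p2) implies p2) or (not p5 and p1)): α-rule — add not not ((p4 implies p2) implies p2), not (not p5 and p1).
    not not ((p4 implies p2) implies p2): β-rule — branch into not (p4 implies p2)  //  p2.
      branch 2.1 (add not (p4 implies p2)):
        not (p4 implies p2): α-rule — add p4, not p2.
        not (not p5 and p1): β-rule — branch into not not p5  //  not p1.
          branch 2.1.1 (add not not p5):
            ○ open, literals {p2=false, p4=true, p5=true}.
          branch 2.1.2 (add not p1):
            ○ open, literals {p1=false, p2=false, p4=true}.
      branch 2.2 (add p2):
        not (not p5 and p1): β-rule — branch into not not p5  //  not p1.
          branch 2.2.1 (add not not p5):
            ○ open, literals {p2=true, p5=true}.
          branch 2.2.2 (add not p1):
            ○ open, literals {p1=false, p2=true}.
0 branches closed, 5 open.
An open branch gives a countermodel: p3=true (unmentioned atoms arbitrary); under it the original formula is false.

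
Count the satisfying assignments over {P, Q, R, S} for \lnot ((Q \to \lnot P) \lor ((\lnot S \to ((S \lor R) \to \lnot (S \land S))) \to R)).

2

Initial set: {T \lnot ((Q \to \lnot P) \lor ((\lnot S \to ((S \lor R) \to \lnot (S \land S))) \to R))}.
T \lnot ((Q \to \lnot P) \lor ((\lnot S \to ((S \lor R) \to \lnot (S \land S))) \to R)): α-rule — add F (Q \to \lnot P), F ((\lnot S \to ((S \lor R) \to \lnot (S \land S))) \to R).
F (Q \to \lnot P): α-rule — add T Q, F \lnot P.
F ((\lnot S \to ((S \lor R) \to \lnot (S \land S))) \to R): α-rule — add T (\lnot S \to ((S \lor R) \to \lnot (S \land S))), F R.
T (\lnot S \to ((S \lor R) \to \lnot (S \land S))): β-rule — branch into F \lnot S  //  T ((S \lor R) \to \lnot (S \land S)).
  branch 1 (add F \lnot S):
    ○ open, literals {P=T, Q=T, R=F, S=T}.
  branch 2 (add T ((S \lor R) \to \lnot (S \land S))):
    T ((S \lor R) \to \lnot (S \land S)): β-rule — branch into F (S \lor R)  //  T \lnot (S \land S).
      branch 2.1 (add F (S \lor R)):
        F (S \lor R): α-rule — add F S, F R.
        ○ open, literals {P=T, Q=T, R=F, S=F}.
      branch 2.2 (add T \lnot (S \land S)):
        T \lnot (S \land S): β-rule — branch into F S  //  F S.
          branch 2.2.1 (add F S):
            ○ open, literals {P=T, Q=T, R=F, S=F}.
          branch 2.2.2 (add F S):
            ○ open, literals {P=T, Q=T, R=F, S=F}.
0 branches closed, 4 open.
Each open branch fixes some atoms; the unmentioned ones are free. Counting distinct full assignments: branch {P=T, Q=T, R=F, S=T} (none free) contributes 1 new; branch {P=T, Q=T, R=F, S=F} (none free) contributes 1 new; branch {P=T, Q=T, R=F, S=F} (none free) contributes 0 new; branch {P=T, Q=T, R=F, S=F} (none free) contributes 0 new. Total: 2.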